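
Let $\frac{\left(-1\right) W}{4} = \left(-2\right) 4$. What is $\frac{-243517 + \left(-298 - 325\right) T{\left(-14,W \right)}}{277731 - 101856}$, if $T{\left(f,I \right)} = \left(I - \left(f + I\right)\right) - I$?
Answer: $- \frac{232303}{175875} \approx -1.3208$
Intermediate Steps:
$W = 32$ ($W = - 4 \left(\left(-2\right) 4\right) = \left(-4\right) \left(-8\right) = 32$)
$T{\left(f,I \right)} = - I - f$ ($T{\left(f,I \right)} = \left(I - \left(I + f\right)\right) - I = - f - I = - I - f$)
$\frac{-243517 + \left(-298 - 325\right) T{\left(-14,W \right)}}{277731 - 101856} = \frac{-243517 + \left(-298 - 325\right) \left(\left(-1\right) 32 - -14\right)}{277731 - 101856} = \frac{-243517 - 623 \left(-32 + 14\right)}{277731 - 101856} = \frac{-243517 - -11214}{175875} = \left(-243517 + 11214\right) \frac{1}{175875} = \left(-232303\right) \frac{1}{175875} = - \frac{232303}{175875}$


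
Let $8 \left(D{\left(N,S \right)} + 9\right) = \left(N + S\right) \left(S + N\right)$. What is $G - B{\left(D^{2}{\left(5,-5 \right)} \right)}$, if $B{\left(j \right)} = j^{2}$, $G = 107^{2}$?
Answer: $4888$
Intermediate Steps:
$D{\left(N,S \right)} = -9 + \frac{\left(N + S\right)^{2}}{8}$ ($D{\left(N,S \right)} = -9 + \frac{\left(N + S\right) \left(S + N\right)}{8} = -9 + \frac{\left(N + S\right) \left(N + S\right)}{8} = -9 + \frac{\left(N + S\right)^{2}}{8}$)
$G = 11449$
$G - B{\left(D^{2}{\left(5,-5 \right)} \right)} = 11449 - \left(\left(-9 + \frac{\left(5 - 5\right)^{2}}{8}\right)^{2}\right)^{2} = 11449 - \left(\left(-9 + \frac{0^{2}}{8}\right)^{2}\right)^{2} = 11449 - \left(\left(-9 + \frac{1}{8} \cdot 0\right)^{2}\right)^{2} = 11449 - \left(\left(-9 + 0\right)^{2}\right)^{2} = 11449 - \left(\left(-9\right)^{2}\right)^{2} = 11449 - 81^{2} = 11449 - 6561 = 4888$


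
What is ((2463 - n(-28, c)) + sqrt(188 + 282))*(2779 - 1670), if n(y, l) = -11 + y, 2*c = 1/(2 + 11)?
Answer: 2774718 + 1109*sqrt(470) ≈ 2.7988e+6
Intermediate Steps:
c = 1/26 (c = 1/(2*(2 + 11)) = (1/2)/13 = (1/2)*(1/13) = 1/26 ≈ 0.038462)
((2463 - n(-28, c)) + sqrt(188 + 282))*(2779 - 1670) = ((2463 - (-11 - 28)) + sqrt(188 + 282))*(2779 - 1670) = ((2463 - 1*(-39)) + sqrt(470))*1109 = ((2463 + 39) + sqrt(470))*1109 = (2502 + sqrt(470))*1109 = 2774718 + 1109*sqrt(470)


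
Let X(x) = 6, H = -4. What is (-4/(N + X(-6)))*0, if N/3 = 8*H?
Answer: 0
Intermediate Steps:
N = -96 (N = 3*(8*(-4)) = 3*(-32) = -96)
(-4/(N + X(-6)))*0 = (-4/(-96 + 6))*0 = (-4/(-90))*0 = -1/90*(-4)*0 = (2/45)*0 = 0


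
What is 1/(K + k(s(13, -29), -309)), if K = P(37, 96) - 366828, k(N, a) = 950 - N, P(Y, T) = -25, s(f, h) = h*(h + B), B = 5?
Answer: -1/366599 ≈ -2.7278e-6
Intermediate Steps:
s(f, h) = h*(5 + h) (s(f, h) = h*(h + 5) = h*(5 + h))
K = -366853 (K = -25 - 366828 = -366853)
1/(K + k(s(13, -29), -309)) = 1/(-366853 + (950 - (-29)*(5 - 29))) = 1/(-366853 + (950 - (-29)*(-24))) = 1/(-366853 + (950 - 1*696)) = 1/(-366853 + (950 - 696)) = 1/(-366853 + 254) = 1/(-366599) = -1/366599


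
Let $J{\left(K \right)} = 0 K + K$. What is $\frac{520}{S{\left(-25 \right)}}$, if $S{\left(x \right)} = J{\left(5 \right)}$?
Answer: $104$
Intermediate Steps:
$J{\left(K \right)} = K$ ($J{\left(K \right)} = 0 + K = K$)
$S{\left(x \right)} = 5$
$\frac{520}{S{\left(-25 \right)}} = \frac{520}{5} = 520 \cdot \frac{1}{5} = 104$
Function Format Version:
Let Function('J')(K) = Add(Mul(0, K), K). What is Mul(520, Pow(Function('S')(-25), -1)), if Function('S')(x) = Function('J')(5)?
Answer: 104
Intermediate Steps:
Function('J')(K) = K (Function('J')(K) = Add(0, K) = K)
Function('S')(x) = 5
Mul(520, Pow(Function('S')(-25), -1)) = Mul(520, Pow(5, -1)) = Mul(520, Rational(1, 5)) = 104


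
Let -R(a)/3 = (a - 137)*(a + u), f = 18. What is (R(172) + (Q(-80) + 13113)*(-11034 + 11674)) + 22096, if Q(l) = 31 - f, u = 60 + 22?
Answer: 8396066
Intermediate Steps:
u = 82
Q(l) = 13 (Q(l) = 31 - 1*18 = 31 - 18 = 13)
R(a) = -3*(-137 + a)*(82 + a) (R(a) = -3*(a - 137)*(a + 82) = -3*(-137 + a)*(82 + a))
(R(172) + (Q(-80) + 13113)*(-11034 + 11674)) + 22096 = ((33702 - 3*172² + 165*172) + (13 + 13113)*(-11034 + 11674)) + 22096 = ((33702 - 3*29584 + 28380) + 13126*640) + 22096 = ((33702 - 88752 + 28380) + 8400640) + 22096 = (-26670 + 8400640) + 22096 = 8373970 + 22096 = 8396066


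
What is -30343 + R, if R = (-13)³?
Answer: -32540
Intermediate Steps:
R = -2197
-30343 + R = -30343 - 2197 = -32540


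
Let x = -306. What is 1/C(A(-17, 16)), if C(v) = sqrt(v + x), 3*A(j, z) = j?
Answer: -I*sqrt(2805)/935 ≈ -0.056644*I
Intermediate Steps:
A(j, z) = j/3
C(v) = sqrt(-306 + v) (C(v) = sqrt(v - 306) = sqrt(-306 + v))
1/C(A(-17, 16)) = 1/(sqrt(-306 + (1/3)*(-17))) = 1/(sqrt(-306 - 17/3)) = 1/(sqrt(-935/3)) = 1/(I*sqrt(2805)/3) = -I*sqrt(2805)/935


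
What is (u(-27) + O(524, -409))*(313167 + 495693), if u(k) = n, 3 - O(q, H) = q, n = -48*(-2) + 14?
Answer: -332441460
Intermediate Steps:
n = 110 (n = -12*(-8) + 14 = 96 + 14 = 110)
O(q, H) = 3 - q
u(k) = 110
(u(-27) + O(524, -409))*(313167 + 495693) = (110 + (3 - 1*524))*(313167 + 495693) = (110 + (3 - 524))*808860 = (110 - 521)*808860 = -411*808860 = -332441460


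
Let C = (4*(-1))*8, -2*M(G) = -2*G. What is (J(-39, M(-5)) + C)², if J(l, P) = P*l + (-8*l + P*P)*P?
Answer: 2316484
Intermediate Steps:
M(G) = G (M(G) = -(-1)*G = G)
J(l, P) = P*l + P*(P² - 8*l) (J(l, P) = P*l + (-8*l + P²)*P = P*l + (P² - 8*l)*P = P*l + P*(P² - 8*l))
C = -32 (C = -4*8 = -32)
(J(-39, M(-5)) + C)² = (-5*((-5)² - 7*(-39)) - 32)² = (-5*(25 + 273) - 32)² = (-5*298 - 32)² = (-1490 - 32)² = (-1522)² = 2316484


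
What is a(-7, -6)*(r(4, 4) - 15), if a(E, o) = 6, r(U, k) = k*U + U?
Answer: 30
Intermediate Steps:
r(U, k) = U + U*k (r(U, k) = U*k + U = U + U*k)
a(-7, -6)*(r(4, 4) - 15) = 6*(4*(1 + 4) - 15) = 6*(4*5 - 15) = 6*(20 - 15) = 6*5 = 30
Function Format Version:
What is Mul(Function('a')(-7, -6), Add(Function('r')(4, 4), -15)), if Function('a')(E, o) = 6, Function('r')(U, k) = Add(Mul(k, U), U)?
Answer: 30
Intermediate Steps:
Function('r')(U, k) = Add(U, Mul(U, k)) (Function('r')(U, k) = Add(Mul(U, k), U) = Add(U, Mul(U, k)))
Mul(Function('a')(-7, -6), Add(Function('r')(4, 4), -15)) = Mul(6, Add(Mul(4, Add(1, 4)), -15)) = Mul(6, Add(Mul(4, 5), -15)) = Mul(6, Add(20, -15)) = Mul(6, 5) = 30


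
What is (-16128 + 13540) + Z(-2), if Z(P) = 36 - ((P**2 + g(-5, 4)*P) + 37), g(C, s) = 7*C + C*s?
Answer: -2703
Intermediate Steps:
Z(P) = -1 - P**2 + 55*P (Z(P) = 36 - ((P**2 + (-5*(7 + 4))*P) + 37) = 36 - ((P**2 + (-5*11)*P) + 37) = 36 - ((P**2 - 55*P) + 37) = 36 - (37 + P**2 - 55*P) = 36 + (-37 - P**2 + 55*P) = -1 - P**2 + 55*P)
(-16128 + 13540) + Z(-2) = (-16128 + 13540) + (-1 - 1*(-2)**2 + 55*(-2)) = -2588 + (-1 - 1*4 - 110) = -2588 + (-1 - 4 - 110) = -2588 - 115 = -2703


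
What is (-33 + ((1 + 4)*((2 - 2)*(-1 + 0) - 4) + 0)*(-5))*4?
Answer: 268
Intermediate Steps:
(-33 + ((1 + 4)*((2 - 2)*(-1 + 0) - 4) + 0)*(-5))*4 = (-33 + (5*(0*(-1) - 4) + 0)*(-5))*4 = (-33 + (5*(0 - 4) + 0)*(-5))*4 = (-33 + (5*(-4) + 0)*(-5))*4 = (-33 + (-20 + 0)*(-5))*4 = (-33 - 20*(-5))*4 = (-33 + 100)*4 = 67*4 = 268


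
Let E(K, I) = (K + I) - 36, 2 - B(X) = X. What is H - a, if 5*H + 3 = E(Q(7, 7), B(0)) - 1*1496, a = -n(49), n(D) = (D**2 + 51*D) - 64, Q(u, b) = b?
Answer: 22654/5 ≈ 4530.8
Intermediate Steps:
B(X) = 2 - X
E(K, I) = -36 + I + K (E(K, I) = (I + K) - 36 = -36 + I + K)
n(D) = -64 + D**2 + 51*D
a = -4836 (a = -(-64 + 49**2 + 51*49) = -(-64 + 2401 + 2499) = -1*4836 = -4836)
H = -1526/5 (H = -3/5 + ((-36 + (2 - 1*0) + 7) - 1*1496)/5 = -3/5 + ((-36 + (2 + 0) + 7) - 1496)/5 = -3/5 + ((-36 + 2 + 7) - 1496)/5 = -3/5 + (-27 - 1496)/5 = -3/5 + (1/5)*(-1523) = -3/5 - 1523/5 = -1526/5 ≈ -305.20)
H - a = -1526/5 - 1*(-4836) = -1526/5 + 4836 = 22654/5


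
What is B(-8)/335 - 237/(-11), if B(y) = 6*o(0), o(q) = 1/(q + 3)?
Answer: 79417/3685 ≈ 21.551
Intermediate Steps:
o(q) = 1/(3 + q)
B(y) = 2 (B(y) = 6/(3 + 0) = 6/3 = 6*(⅓) = 2)
B(-8)/335 - 237/(-11) = 2/335 - 237/(-11) = 2*(1/335) - 237*(-1/11) = 2/335 + 237/11 = 79417/3685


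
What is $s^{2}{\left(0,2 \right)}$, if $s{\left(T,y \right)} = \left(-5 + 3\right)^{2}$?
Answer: $16$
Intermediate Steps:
$s{\left(T,y \right)} = 4$ ($s{\left(T,y \right)} = \left(-2\right)^{2} = 4$)
$s^{2}{\left(0,2 \right)} = 4^{2} = 16$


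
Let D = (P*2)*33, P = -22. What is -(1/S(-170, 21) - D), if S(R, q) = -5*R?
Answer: -1234201/850 ≈ -1452.0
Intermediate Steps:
D = -1452 (D = -22*2*33 = -44*33 = -1452)
-(1/S(-170, 21) - D) = -(1/(-5*(-170)) - 1*(-1452)) = -(1/850 + 1452) = -1*1234201/850 = -1234201/850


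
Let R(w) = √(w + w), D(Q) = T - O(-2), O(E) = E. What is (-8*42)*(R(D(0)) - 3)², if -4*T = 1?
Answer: -4200 + 1008*√14 ≈ -428.41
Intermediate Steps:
T = -¼ (T = -¼*1 = -¼ ≈ -0.25000)
D(Q) = 7/4 (D(Q) = -¼ - 1*(-2) = -¼ + 2 = 7/4)
R(w) = √2*√w (R(w) = √(2*w) = √2*√w)
(-8*42)*(R(D(0)) - 3)² = (-8*42)*(√2*√(7/4) - 3)² = -336*(√2*(√7/2) - 3)² = -336*(√14/2 - 3)² = -336*(-3 + √14/2)²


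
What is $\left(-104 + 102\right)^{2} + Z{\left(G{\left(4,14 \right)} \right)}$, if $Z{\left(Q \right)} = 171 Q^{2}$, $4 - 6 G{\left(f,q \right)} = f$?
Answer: $4$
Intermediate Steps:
$G{\left(f,q \right)} = \frac{2}{3} - \frac{f}{6}$
$\left(-104 + 102\right)^{2} + Z{\left(G{\left(4,14 \right)} \right)} = \left(-104 + 102\right)^{2} + 171 \left(\frac{2}{3} - \frac{2}{3}\right)^{2} = \left(-2\right)^{2} + 171 \left(\frac{2}{3} - \frac{2}{3}\right)^{2} = 4 + 171 \cdot 0^{2} = 4 + 171 \cdot 0 = 4 + 0 = 4$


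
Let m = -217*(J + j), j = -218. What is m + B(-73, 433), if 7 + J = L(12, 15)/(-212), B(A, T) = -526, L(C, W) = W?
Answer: 10242643/212 ≈ 48314.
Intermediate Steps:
J = -1499/212 (J = -7 + 15/(-212) = -7 + 15*(-1/212) = -7 - 15/212 = -1499/212 ≈ -7.0708)
m = 10354155/212 (m = -217*(-1499/212 - 218) = -217*(-47715/212) = 10354155/212 ≈ 48840.)
m + B(-73, 433) = 10354155/212 - 526 = 10242643/212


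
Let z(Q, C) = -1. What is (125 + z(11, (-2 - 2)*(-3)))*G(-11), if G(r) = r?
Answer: -1364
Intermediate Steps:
(125 + z(11, (-2 - 2)*(-3)))*G(-11) = (125 - 1)*(-11) = 124*(-11) = -1364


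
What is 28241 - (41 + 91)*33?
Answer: 23885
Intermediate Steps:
28241 - (41 + 91)*33 = 28241 - 132*33 = 28241 - 1*4356 = 28241 - 4356 = 23885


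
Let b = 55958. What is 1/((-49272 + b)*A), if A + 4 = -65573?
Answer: -1/438447822 ≈ -2.2808e-9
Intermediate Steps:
A = -65577 (A = -4 - 65573 = -65577)
1/((-49272 + b)*A) = 1/((-49272 + 55958)*(-65577)) = -1/65577/6686 = (1/6686)*(-1/65577) = -1/438447822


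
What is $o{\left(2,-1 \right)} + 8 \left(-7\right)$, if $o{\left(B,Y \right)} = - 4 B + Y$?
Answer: $-65$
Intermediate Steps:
$o{\left(B,Y \right)} = Y - 4 B$
$o{\left(2,-1 \right)} + 8 \left(-7\right) = \left(-1 - 8\right) + 8 \left(-7\right) = \left(-1 - 8\right) - 56 = -9 - 56 = -65$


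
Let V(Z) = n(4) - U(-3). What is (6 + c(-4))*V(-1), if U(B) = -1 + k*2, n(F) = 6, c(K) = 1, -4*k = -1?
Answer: 91/2 ≈ 45.500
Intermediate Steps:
k = 1/4 (k = -1/4*(-1) = 1/4 ≈ 0.25000)
U(B) = -1/2 (U(B) = -1 + (1/4)*2 = -1 + 1/2 = -1/2)
V(Z) = 13/2 (V(Z) = 6 - 1*(-1/2) = 6 + 1/2 = 13/2)
(6 + c(-4))*V(-1) = (6 + 1)*(13/2) = 7*(13/2) = 91/2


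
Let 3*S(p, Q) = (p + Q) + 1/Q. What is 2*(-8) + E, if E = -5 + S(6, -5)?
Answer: -311/15 ≈ -20.733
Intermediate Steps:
S(p, Q) = Q/3 + p/3 + 1/(3*Q) (S(p, Q) = ((p + Q) + 1/Q)/3 = ((Q + p) + 1/Q)/3 = (Q + p + 1/Q)/3 = Q/3 + p/3 + 1/(3*Q))
E = -71/15 (E = -5 + (⅓)*(1 - 5*(-5 + 6))/(-5) = -5 + (⅓)*(-⅕)*(1 - 5*1) = -5 + (⅓)*(-⅕)*(1 - 5) = -5 + (⅓)*(-⅕)*(-4) = -5 + 4/15 = -71/15 ≈ -4.7333)
2*(-8) + E = 2*(-8) - 71/15 = -16 - 71/15 = -311/15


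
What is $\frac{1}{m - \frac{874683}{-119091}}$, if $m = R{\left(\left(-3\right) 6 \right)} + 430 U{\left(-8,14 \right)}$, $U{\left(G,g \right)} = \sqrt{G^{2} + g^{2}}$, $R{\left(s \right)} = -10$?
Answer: $\frac{4184421073}{75757488754808719} + \frac{1355232555740 \sqrt{65}}{75757488754808719} \approx 0.00014428$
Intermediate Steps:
$m = -10 + 860 \sqrt{65}$ ($m = -10 + 430 \sqrt{\left(-8\right)^{2} + 14^{2}} = -10 + 430 \sqrt{64 + 196} = -10 + 430 \sqrt{260} = -10 + 430 \cdot 2 \sqrt{65} = -10 + 860 \sqrt{65} \approx 6923.5$)
$\frac{1}{m - \frac{874683}{-119091}} = \frac{1}{\left(-10 + 860 \sqrt{65}\right) - \frac{874683}{-119091}} = \frac{1}{\left(-10 + 860 \sqrt{65}\right) - - \frac{291561}{39697}} = \frac{1}{\left(-10 + 860 \sqrt{65}\right) + \frac{291561}{39697}} = \frac{1}{- \frac{105409}{39697} + 860 \sqrt{65}}$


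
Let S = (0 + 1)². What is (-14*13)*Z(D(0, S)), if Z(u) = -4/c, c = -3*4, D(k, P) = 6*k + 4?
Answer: -182/3 ≈ -60.667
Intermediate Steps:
S = 1 (S = 1² = 1)
D(k, P) = 4 + 6*k
c = -12
Z(u) = ⅓ (Z(u) = -4/(-12) = -4*(-1/12) = ⅓)
(-14*13)*Z(D(0, S)) = -14*13*(⅓) = -182*⅓ = -182/3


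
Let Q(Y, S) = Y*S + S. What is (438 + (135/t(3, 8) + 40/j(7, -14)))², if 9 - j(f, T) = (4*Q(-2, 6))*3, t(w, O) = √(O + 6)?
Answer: 17780970761/91854 + 25370*√14/3 ≈ 2.2522e+5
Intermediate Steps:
Q(Y, S) = S + S*Y (Q(Y, S) = S*Y + S = S + S*Y)
t(w, O) = √(6 + O)
j(f, T) = 81 (j(f, T) = 9 - 4*(6*(1 - 2))*3 = 9 - 4*(6*(-1))*3 = 9 - 4*(-6)*3 = 9 - (-24)*3 = 9 - 1*(-72) = 9 + 72 = 81)
(438 + (135/t(3, 8) + 40/j(7, -14)))² = (438 + (135/(√(6 + 8)) + 40/81))² = (438 + (135/(√14) + 40*(1/81)))² = (438 + (135*(√14/14) + 40/81))² = (438 + (135*√14/14 + 40/81))² = (438 + (40/81 + 135*√14/14))² = (35518/81 + 135*√14/14)²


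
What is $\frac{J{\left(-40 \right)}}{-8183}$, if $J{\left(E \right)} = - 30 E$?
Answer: $- \frac{1200}{8183} \approx -0.14665$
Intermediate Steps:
$\frac{J{\left(-40 \right)}}{-8183} = \frac{\left(-30\right) \left(-40\right)}{-8183} = 1200 \left(- \frac{1}{8183}\right) = - \frac{1200}{8183}$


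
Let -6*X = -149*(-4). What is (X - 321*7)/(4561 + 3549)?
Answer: -7039/24330 ≈ -0.28931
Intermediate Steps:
X = -298/3 (X = -(-149)*(-4)/6 = -⅙*596 = -298/3 ≈ -99.333)
(X - 321*7)/(4561 + 3549) = (-298/3 - 321*7)/(4561 + 3549) = (-298/3 - 2247)/8110 = -7039/3*1/8110 = -7039/24330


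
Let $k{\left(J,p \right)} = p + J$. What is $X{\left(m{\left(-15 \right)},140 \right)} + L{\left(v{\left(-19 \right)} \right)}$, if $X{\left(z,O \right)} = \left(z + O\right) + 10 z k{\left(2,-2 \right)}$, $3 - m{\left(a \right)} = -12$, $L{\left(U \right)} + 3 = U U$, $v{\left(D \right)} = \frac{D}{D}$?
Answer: $153$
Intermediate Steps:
$v{\left(D \right)} = 1$
$k{\left(J,p \right)} = J + p$
$L{\left(U \right)} = -3 + U^{2}$ ($L{\left(U \right)} = -3 + U U = -3 + U^{2}$)
$m{\left(a \right)} = 15$ ($m{\left(a \right)} = 3 - -12 = 3 + 12 = 15$)
$X{\left(z,O \right)} = O + z$ ($X{\left(z,O \right)} = \left(z + O\right) + 10 z \left(2 - 2\right) = \left(O + z\right) + 10 z 0 = \left(O + z\right) + 0 = O + z$)
$X{\left(m{\left(-15 \right)},140 \right)} + L{\left(v{\left(-19 \right)} \right)} = \left(140 + 15\right) - \left(3 - 1^{2}\right) = 155 + \left(-3 + 1\right) = 155 - 2 = 153$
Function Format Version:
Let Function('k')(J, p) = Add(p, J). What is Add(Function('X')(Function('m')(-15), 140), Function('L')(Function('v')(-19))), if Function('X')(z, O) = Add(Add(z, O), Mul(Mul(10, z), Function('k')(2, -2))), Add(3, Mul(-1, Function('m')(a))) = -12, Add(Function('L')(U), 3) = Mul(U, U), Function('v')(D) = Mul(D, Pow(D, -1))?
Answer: 153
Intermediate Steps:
Function('v')(D) = 1
Function('k')(J, p) = Add(J, p)
Function('L')(U) = Add(-3, Pow(U, 2)) (Function('L')(U) = Add(-3, Mul(U, U)) = Add(-3, Pow(U, 2)))
Function('m')(a) = 15 (Function('m')(a) = Add(3, Mul(-1, -12)) = Add(3, 12) = 15)
Function('X')(z, O) = Add(O, z) (Function('X')(z, O) = Add(Add(z, O), Mul(Mul(10, z), Add(2, -2))) = Add(Add(O, z), Mul(Mul(10, z), 0)) = Add(Add(O, z), 0) = Add(O, z))
Add(Function('X')(Function('m')(-15), 140), Function('L')(Function('v')(-19))) = Add(Add(140, 15), Add(-3, Pow(1, 2))) = Add(155, Add(-3, 1)) = Add(155, -2) = 153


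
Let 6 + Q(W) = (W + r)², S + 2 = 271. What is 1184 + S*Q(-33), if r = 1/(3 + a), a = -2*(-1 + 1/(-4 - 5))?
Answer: 638668646/2209 ≈ 2.8912e+5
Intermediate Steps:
a = 20/9 (a = -2*(-1 + 1/(-9)) = -2*(-1 - ⅑) = -2*(-10/9) = 20/9 ≈ 2.2222)
S = 269 (S = -2 + 271 = 269)
r = 9/47 (r = 1/(3 + 20/9) = 1/(47/9) = 9/47 ≈ 0.19149)
Q(W) = -6 + (9/47 + W)² (Q(W) = -6 + (W + 9/47)² = -6 + (9/47 + W)²)
1184 + S*Q(-33) = 1184 + 269*(-6 + (9 + 47*(-33))²/2209) = 1184 + 269*(-6 + (9 - 1551)²/2209) = 1184 + 269*(-6 + (1/2209)*(-1542)²) = 1184 + 269*(-6 + (1/2209)*2377764) = 1184 + 269*(-6 + 2377764/2209) = 1184 + 269*(2364510/2209) = 1184 + 636053190/2209 = 638668646/2209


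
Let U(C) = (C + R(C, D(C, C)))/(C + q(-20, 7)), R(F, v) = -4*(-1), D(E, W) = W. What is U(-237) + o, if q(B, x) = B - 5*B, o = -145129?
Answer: -22785020/157 ≈ -1.4513e+5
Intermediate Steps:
R(F, v) = 4
q(B, x) = -4*B
U(C) = (4 + C)/(80 + C) (U(C) = (C + 4)/(C - 4*(-20)) = (4 + C)/(C + 80) = (4 + C)/(80 + C))
U(-237) + o = (4 - 237)/(80 - 237) - 145129 = -233/(-157) - 145129 = -1/157*(-233) - 145129 = 233/157 - 145129 = -22785020/157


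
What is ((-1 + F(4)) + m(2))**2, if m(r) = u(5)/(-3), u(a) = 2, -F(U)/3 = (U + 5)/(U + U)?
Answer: 14641/576 ≈ 25.418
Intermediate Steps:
F(U) = -3*(5 + U)/(2*U) (F(U) = -3*(U + 5)/(U + U) = -3*(5 + U)/(2*U))
m(r) = -2/3 (m(r) = 2/(-3) = 2*(-1/3) = -2/3)
((-1 + F(4)) + m(2))**2 = ((-1 + (3/2)*(-5 - 1*4)/4) - 2/3)**2 = ((-1 + (3/2)*(1/4)*(-5 - 4)) - 2/3)**2 = ((-1 + (3/2)*(1/4)*(-9)) - 2/3)**2 = ((-1 - 27/8) - 2/3)**2 = (-35/8 - 2/3)**2 = (-121/24)**2 = 14641/576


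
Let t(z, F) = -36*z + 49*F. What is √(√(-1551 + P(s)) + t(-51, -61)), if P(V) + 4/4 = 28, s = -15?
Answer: √(-1153 + 2*I*√381) ≈ 0.5748 + 33.961*I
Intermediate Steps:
P(V) = 27 (P(V) = -1 + 28 = 27)
√(√(-1551 + P(s)) + t(-51, -61)) = √(√(-1551 + 27) + (-36*(-51) + 49*(-61))) = √(√(-1524) + (1836 - 2989)) = √(2*I*√381 - 1153) = √(-1153 + 2*I*√381)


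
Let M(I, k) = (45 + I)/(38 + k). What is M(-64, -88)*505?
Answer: 1919/10 ≈ 191.90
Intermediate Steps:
M(I, k) = (45 + I)/(38 + k)
M(-64, -88)*505 = ((45 - 64)/(38 - 88))*505 = (-19/(-50))*505 = -1/50*(-19)*505 = (19/50)*505 = 1919/10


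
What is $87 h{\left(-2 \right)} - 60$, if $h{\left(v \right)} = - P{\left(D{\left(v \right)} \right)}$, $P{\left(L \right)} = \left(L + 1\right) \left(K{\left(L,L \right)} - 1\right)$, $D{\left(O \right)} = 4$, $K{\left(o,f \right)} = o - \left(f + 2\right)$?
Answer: $1245$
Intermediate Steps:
$K{\left(o,f \right)} = -2 + o - f$ ($K{\left(o,f \right)} = o - \left(2 + f\right) = -2 + o - f$)
$P{\left(L \right)} = -3 - 3 L$ ($P{\left(L \right)} = \left(L + 1\right) \left(\left(-2 + L - L\right) - 1\right) = \left(1 + L\right) \left(-2 - 1\right) = \left(1 + L\right) \left(-3\right) = -3 - 3 L$)
$h{\left(v \right)} = 15$ ($h{\left(v \right)} = - (-3 - 12) = \left(-1\right) \left(-15\right) = 15$)
$87 h{\left(-2 \right)} - 60 = 87 \cdot 15 - 60 = 1305 - 60 = 1245$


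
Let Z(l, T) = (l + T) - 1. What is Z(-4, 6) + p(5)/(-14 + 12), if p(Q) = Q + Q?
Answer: -4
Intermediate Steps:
Z(l, T) = -1 + T + l (Z(l, T) = (T + l) - 1 = -1 + T + l)
p(Q) = 2*Q
Z(-4, 6) + p(5)/(-14 + 12) = (-1 + 6 - 4) + (2*5)/(-14 + 12) = 1 + 10/(-2) = 1 - ½*10 = 1 - 5 = -4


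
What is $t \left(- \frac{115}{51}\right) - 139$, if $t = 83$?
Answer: $- \frac{16634}{51} \approx -326.16$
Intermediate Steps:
$t \left(- \frac{115}{51}\right) - 139 = 83 \left(- \frac{115}{51}\right) - 139 = - \frac{9545}{51} - 139 = - \frac{16634}{51}$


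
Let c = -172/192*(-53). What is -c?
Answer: -2279/48 ≈ -47.479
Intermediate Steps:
c = 2279/48 (c = -172*1/192*(-53) = -43/48*(-53) = 2279/48 ≈ 47.479)
-c = -1*2279/48 = -2279/48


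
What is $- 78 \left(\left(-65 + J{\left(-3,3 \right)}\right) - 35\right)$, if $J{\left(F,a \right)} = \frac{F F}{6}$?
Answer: $7683$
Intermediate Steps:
$J{\left(F,a \right)} = \frac{F^{2}}{6}$ ($J{\left(F,a \right)} = F^{2} \cdot \frac{1}{6} = \frac{F^{2}}{6}$)
$- 78 \left(\left(-65 + J{\left(-3,3 \right)}\right) - 35\right) = - 78 \left(\left(-65 + \frac{\left(-3\right)^{2}}{6}\right) - 35\right) = - 78 \left(\left(-65 + \frac{1}{6} \cdot 9\right) - 35\right) = - 78 \left(\left(-65 + \frac{3}{2}\right) - 35\right) = - 78 \left(- \frac{127}{2} - 35\right) = \left(-78\right) \left(- \frac{197}{2}\right) = 7683$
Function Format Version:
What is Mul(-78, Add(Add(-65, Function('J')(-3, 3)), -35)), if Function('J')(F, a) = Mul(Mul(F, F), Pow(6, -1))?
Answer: 7683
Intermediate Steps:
Function('J')(F, a) = Mul(Rational(1, 6), Pow(F, 2)) (Function('J')(F, a) = Mul(Pow(F, 2), Rational(1, 6)) = Mul(Rational(1, 6), Pow(F, 2)))
Mul(-78, Add(Add(-65, Function('J')(-3, 3)), -35)) = Mul(-78, Add(Add(-65, Mul(Rational(1, 6), Pow(-3, 2))), -35)) = Mul(-78, Add(Add(-65, Mul(Rational(1, 6), 9)), -35)) = Mul(-78, Add(Add(-65, Rational(3, 2)), -35)) = Mul(-78, Add(Rational(-127, 2), -35)) = Mul(-78, Rational(-197, 2)) = 7683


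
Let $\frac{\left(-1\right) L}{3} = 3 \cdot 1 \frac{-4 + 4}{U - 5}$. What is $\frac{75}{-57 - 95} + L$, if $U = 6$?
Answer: $- \frac{75}{152} \approx -0.49342$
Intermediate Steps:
$L = 0$ ($L = - 3 \cdot 3 \cdot 1 \frac{-4 + 4}{6 - 5} = - 3 \cdot 3 \cdot \frac{0}{1} = - 3 \cdot 3 \cdot 0 \cdot 1 = - 3 \cdot 3 \cdot 0 = \left(-3\right) 0 = 0$)
$\frac{75}{-57 - 95} + L = \frac{75}{-57 - 95} + 0 = \frac{75}{-152} + 0 = 75 \left(- \frac{1}{152}\right) + 0 = - \frac{75}{152} + 0 = - \frac{75}{152}$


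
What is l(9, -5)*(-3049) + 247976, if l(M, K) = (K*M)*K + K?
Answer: -422804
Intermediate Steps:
l(M, K) = K + M*K² (l(M, K) = M*K² + K = K + M*K²)
l(9, -5)*(-3049) + 247976 = -5*(1 - 5*9)*(-3049) + 247976 = -5*(1 - 45)*(-3049) + 247976 = -5*(-44)*(-3049) + 247976 = 220*(-3049) + 247976 = -670780 + 247976 = -422804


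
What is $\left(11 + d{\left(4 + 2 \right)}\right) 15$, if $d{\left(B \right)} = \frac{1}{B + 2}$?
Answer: $\frac{1335}{8} \approx 166.88$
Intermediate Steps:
$d{\left(B \right)} = \frac{1}{2 + B}$
$\left(11 + d{\left(4 + 2 \right)}\right) 15 = \left(11 + \frac{1}{2 + \left(4 + 2\right)}\right) 15 = \left(11 + \frac{1}{2 + 6}\right) 15 = \left(11 + \frac{1}{8}\right) 15 = \frac{89}{8} \cdot 15 = \frac{1335}{8}$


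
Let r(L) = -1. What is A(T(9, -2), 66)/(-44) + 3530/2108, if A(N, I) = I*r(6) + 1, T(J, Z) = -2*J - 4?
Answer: 73085/23188 ≈ 3.1518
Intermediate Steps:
T(J, Z) = -4 - 2*J
A(N, I) = 1 - I (A(N, I) = I*(-1) + 1 = -I + 1 = 1 - I)
A(T(9, -2), 66)/(-44) + 3530/2108 = (1 - 1*66)/(-44) + 3530/2108 = (1 - 66)*(-1/44) + 3530*(1/2108) = -65*(-1/44) + 1765/1054 = 65/44 + 1765/1054 = 73085/23188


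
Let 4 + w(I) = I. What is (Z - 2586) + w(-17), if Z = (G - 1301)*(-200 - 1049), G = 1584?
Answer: -356074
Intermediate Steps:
w(I) = -4 + I
Z = -353467 (Z = (1584 - 1301)*(-200 - 1049) = 283*(-1249) = -353467)
(Z - 2586) + w(-17) = (-353467 - 2586) + (-4 - 17) = -356053 - 21 = -356074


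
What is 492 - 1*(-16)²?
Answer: 236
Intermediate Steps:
492 - 1*(-16)² = 492 - 1*256 = 492 - 256 = 236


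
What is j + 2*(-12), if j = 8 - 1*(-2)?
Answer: -14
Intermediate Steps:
j = 10 (j = 8 + 2 = 10)
j + 2*(-12) = 10 + 2*(-12) = 10 - 24 = -14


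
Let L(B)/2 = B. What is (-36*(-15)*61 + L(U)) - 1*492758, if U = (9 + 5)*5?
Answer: -459678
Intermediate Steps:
U = 70 (U = 14*5 = 70)
L(B) = 2*B
(-36*(-15)*61 + L(U)) - 1*492758 = (-36*(-15)*61 + 2*70) - 1*492758 = (540*61 + 140) - 492758 = (32940 + 140) - 492758 = 33080 - 492758 = -459678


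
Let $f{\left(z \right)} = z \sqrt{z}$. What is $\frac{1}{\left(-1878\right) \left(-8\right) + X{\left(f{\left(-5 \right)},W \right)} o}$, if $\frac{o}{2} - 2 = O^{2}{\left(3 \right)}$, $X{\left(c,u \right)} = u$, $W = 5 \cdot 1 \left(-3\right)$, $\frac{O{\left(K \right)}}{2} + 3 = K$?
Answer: $\frac{1}{14964} \approx 6.6827 \cdot 10^{-5}$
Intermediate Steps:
$O{\left(K \right)} = -6 + 2 K$
$W = -15$ ($W = 5 \left(-3\right) = -15$)
$f{\left(z \right)} = z^{\frac{3}{2}}$
$o = 4$ ($o = 4 + 2 \left(-6 + 2 \cdot 3\right)^{2} = 4 + 2 \left(-6 + 6\right)^{2} = 4 + 2 \cdot 0^{2} = 4 + 2 \cdot 0 = 4 + 0 = 4$)
$\frac{1}{\left(-1878\right) \left(-8\right) + X{\left(f{\left(-5 \right)},W \right)} o} = \frac{1}{\left(-1878\right) \left(-8\right) - 60} = \frac{1}{15024 - 60} = \frac{1}{14964}$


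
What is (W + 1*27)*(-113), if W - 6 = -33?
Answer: 0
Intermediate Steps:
W = -27 (W = 6 - 33 = -27)
(W + 1*27)*(-113) = (-27 + 1*27)*(-113) = (-27 + 27)*(-113) = 0*(-113) = 0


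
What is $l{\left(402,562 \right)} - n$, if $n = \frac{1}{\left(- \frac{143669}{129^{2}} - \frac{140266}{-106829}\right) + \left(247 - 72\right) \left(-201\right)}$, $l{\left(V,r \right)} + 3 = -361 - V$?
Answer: $- \frac{47909519702950831}{62545067207170} \approx -766.0$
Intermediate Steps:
$l{\left(V,r \right)} = -364 - V$ ($l{\left(V,r \right)} = -3 - \left(361 + V\right) = -364 - V$)
$n = - \frac{1777741389}{62545067207170}$ ($n = \frac{1}{\left(- \frac{143669}{16641} - - \frac{140266}{106829}\right) + 175 \left(-201\right)} = \frac{1}{\left(\left(-143669\right) \frac{1}{16641} + \frac{140266}{106829}\right) - 35175} = \frac{1}{\left(- \frac{143669}{16641} + \frac{140266}{106829}\right) - 35175} = \frac{1}{- \frac{13013849095}{1777741389} - 35175} = \frac{1}{- \frac{62545067207170}{1777741389}} = - \frac{1777741389}{62545067207170} \approx -2.8423 \cdot 10^{-5}$)
$l{\left(402,562 \right)} - n = \left(-364 - 402\right) - - \frac{1777741389}{62545067207170} = \left(-364 - 402\right) + \frac{1777741389}{62545067207170} = -766 + \frac{1777741389}{62545067207170} = - \frac{47909519702950831}{62545067207170}$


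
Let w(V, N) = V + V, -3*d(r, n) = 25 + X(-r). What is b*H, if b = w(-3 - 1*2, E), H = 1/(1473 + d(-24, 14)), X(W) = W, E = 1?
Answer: -3/437 ≈ -0.0068650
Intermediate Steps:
d(r, n) = -25/3 + r/3 (d(r, n) = -(25 - r)/3 = -25/3 + r/3)
w(V, N) = 2*V
H = 3/4370 (H = 1/(1473 + (-25/3 + (⅓)*(-24))) = 1/(1473 + (-25/3 - 8)) = 1/(1473 - 49/3) = 1/(4370/3) = 3/4370 ≈ 0.00068650)
b = -10 (b = 2*(-3 - 1*2) = 2*(-3 - 2) = 2*(-5) = -10)
b*H = -10*3/4370 = -3/437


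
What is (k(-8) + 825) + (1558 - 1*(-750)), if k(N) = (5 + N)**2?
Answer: 3142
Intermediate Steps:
(k(-8) + 825) + (1558 - 1*(-750)) = ((5 - 8)**2 + 825) + (1558 - 1*(-750)) = ((-3)**2 + 825) + (1558 + 750) = (9 + 825) + 2308 = 834 + 2308 = 3142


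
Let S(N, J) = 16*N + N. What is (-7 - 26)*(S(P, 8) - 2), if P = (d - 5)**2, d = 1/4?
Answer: -201465/16 ≈ -12592.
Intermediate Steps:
d = 1/4 ≈ 0.25000
P = 361/16 (P = (1/4 - 5)**2 = (-19/4)**2 = 361/16 ≈ 22.563)
S(N, J) = 17*N
(-7 - 26)*(S(P, 8) - 2) = (-7 - 26)*(17*(361/16) - 2) = -33*(6137/16 - 2) = -33*6105/16 = -201465/16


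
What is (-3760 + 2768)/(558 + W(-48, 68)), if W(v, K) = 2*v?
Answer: -496/231 ≈ -2.1472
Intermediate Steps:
(-3760 + 2768)/(558 + W(-48, 68)) = (-3760 + 2768)/(558 + 2*(-48)) = -992/(558 - 96) = -992/462 = -992*1/462 = -496/231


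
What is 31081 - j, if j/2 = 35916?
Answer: -40751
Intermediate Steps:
j = 71832 (j = 2*35916 = 71832)
31081 - j = 31081 - 1*71832 = 31081 - 71832 = -40751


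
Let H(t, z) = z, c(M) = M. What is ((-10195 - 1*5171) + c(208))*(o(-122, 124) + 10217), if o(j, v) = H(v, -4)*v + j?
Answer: -145501642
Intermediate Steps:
o(j, v) = j - 4*v (o(j, v) = -4*v + j = j - 4*v)
((-10195 - 1*5171) + c(208))*(o(-122, 124) + 10217) = ((-10195 - 1*5171) + 208)*((-122 - 4*124) + 10217) = ((-10195 - 5171) + 208)*((-122 - 496) + 10217) = (-15366 + 208)*(-618 + 10217) = -15158*9599 = -145501642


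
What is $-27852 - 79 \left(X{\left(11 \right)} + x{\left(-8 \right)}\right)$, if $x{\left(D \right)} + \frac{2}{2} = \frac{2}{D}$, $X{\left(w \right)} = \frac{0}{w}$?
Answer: $- \frac{111013}{4} \approx -27753.0$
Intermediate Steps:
$X{\left(w \right)} = 0$
$x{\left(D \right)} = -1 + \frac{2}{D}$
$-27852 - 79 \left(X{\left(11 \right)} + x{\left(-8 \right)}\right) = -27852 - 79 \left(0 + \frac{2 - -8}{-8}\right) = -27852 - 79 \left(0 - \frac{2 + 8}{8}\right) = -27852 - 79 \left(0 - \frac{5}{4}\right) = -27852 - 79 \left(- \frac{5}{4}\right) = -27852 - - \frac{395}{4} = -27852 + \frac{395}{4} = - \frac{111013}{4}$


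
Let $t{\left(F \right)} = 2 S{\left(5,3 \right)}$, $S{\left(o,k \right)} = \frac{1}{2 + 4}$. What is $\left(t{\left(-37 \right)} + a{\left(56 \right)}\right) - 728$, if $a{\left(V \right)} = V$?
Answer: $- \frac{2015}{3} \approx -671.67$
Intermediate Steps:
$S{\left(o,k \right)} = \frac{1}{6}$
$t{\left(F \right)} = \frac{1}{3}$ ($t{\left(F \right)} = 2 \cdot \frac{1}{6} = \frac{1}{3}$)
$\left(t{\left(-37 \right)} + a{\left(56 \right)}\right) - 728 = \left(\frac{1}{3} + 56\right) - 728 = \frac{169}{3} - 728 = - \frac{2015}{3}$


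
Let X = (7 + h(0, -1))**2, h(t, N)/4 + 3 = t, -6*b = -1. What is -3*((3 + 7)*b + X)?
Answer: -80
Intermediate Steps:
b = 1/6 (b = -1/6*(-1) = 1/6 ≈ 0.16667)
h(t, N) = -12 + 4*t
X = 25 (X = (7 + (-12 + 4*0))**2 = (7 + (-12 + 0))**2 = (7 - 12)**2 = (-5)**2 = 25)
-3*((3 + 7)*b + X) = -3*((3 + 7)*(1/6) + 25) = -3*(10*(1/6) + 25) = -3*(5/3 + 25) = -3*80/3 = -80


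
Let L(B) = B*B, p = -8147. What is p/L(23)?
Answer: -8147/529 ≈ -15.401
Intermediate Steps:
L(B) = B²
p/L(23) = -8147/(23²) = -8147/529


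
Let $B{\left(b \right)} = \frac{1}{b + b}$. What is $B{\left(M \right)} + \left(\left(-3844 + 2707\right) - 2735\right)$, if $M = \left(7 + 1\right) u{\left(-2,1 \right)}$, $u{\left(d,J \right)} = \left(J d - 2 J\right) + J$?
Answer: $- \frac{185857}{48} \approx -3872.0$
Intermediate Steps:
$u{\left(d,J \right)} = - J + J d$ ($u{\left(d,J \right)} = \left(- 2 J + J d\right) + J = - J + J d$)
$M = -24$ ($M = \left(7 + 1\right) 1 \left(-1 - 2\right) = 8 \cdot 1 \left(-3\right) = 8 \left(-3\right) = -24$)
$B{\left(b \right)} = \frac{1}{2 b}$
$B{\left(M \right)} + \left(\left(-3844 + 2707\right) - 2735\right) = \frac{1}{2 \left(-24\right)} + \left(\left(-3844 + 2707\right) - 2735\right) = \frac{1}{2} \left(- \frac{1}{24}\right) - 3872 = - \frac{1}{48} - 3872 = - \frac{185857}{48}$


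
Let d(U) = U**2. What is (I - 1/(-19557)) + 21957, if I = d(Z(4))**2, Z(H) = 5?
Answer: 441636175/19557 ≈ 22582.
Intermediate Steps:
I = 625 (I = (5**2)**2 = 25**2 = 625)
(I - 1/(-19557)) + 21957 = (625 - 1/(-19557)) + 21957 = (625 - 1*(-1/19557)) + 21957 = (625 + 1/19557) + 21957 = 12223126/19557 + 21957 = 441636175/19557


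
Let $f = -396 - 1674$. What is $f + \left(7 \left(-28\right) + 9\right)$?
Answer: $-2257$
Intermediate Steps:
$f = -2070$
$f + \left(7 \left(-28\right) + 9\right) = -2070 + \left(7 \left(-28\right) + 9\right) = -2070 + \left(-196 + 9\right) = -2070 - 187 = -2257$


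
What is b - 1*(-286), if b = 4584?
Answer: 4870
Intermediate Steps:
b - 1*(-286) = 4584 - 1*(-286) = 4584 + 286 = 4870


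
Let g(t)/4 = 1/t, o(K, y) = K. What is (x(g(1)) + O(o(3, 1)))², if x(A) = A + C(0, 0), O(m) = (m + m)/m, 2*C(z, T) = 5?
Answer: 289/4 ≈ 72.250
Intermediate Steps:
C(z, T) = 5/2 (C(z, T) = (½)*5 = 5/2)
O(m) = 2 (O(m) = (2*m)/m = 2)
g(t) = 4/t
x(A) = 5/2 + A (x(A) = A + 5/2 = 5/2 + A)
(x(g(1)) + O(o(3, 1)))² = ((5/2 + 4/1) + 2)² = ((5/2 + 4*1) + 2)² = ((5/2 + 4) + 2)² = (13/2 + 2)² = (17/2)² = 289/4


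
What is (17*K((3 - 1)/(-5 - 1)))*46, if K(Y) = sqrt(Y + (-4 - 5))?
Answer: 1564*I*sqrt(21)/3 ≈ 2389.1*I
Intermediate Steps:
K(Y) = sqrt(-9 + Y) (K(Y) = sqrt(Y - 9) = sqrt(-9 + Y))
(17*K((3 - 1)/(-5 - 1)))*46 = (17*sqrt(-9 + (3 - 1)/(-5 - 1)))*46 = (17*sqrt(-9 + 2/(-6)))*46 = (17*sqrt(-9 + 2*(-1/6)))*46 = (17*sqrt(-9 - 1/3))*46 = (17*sqrt(-28/3))*46 = (17*(2*I*sqrt(21)/3))*46 = (34*I*sqrt(21)/3)*46 = 1564*I*sqrt(21)/3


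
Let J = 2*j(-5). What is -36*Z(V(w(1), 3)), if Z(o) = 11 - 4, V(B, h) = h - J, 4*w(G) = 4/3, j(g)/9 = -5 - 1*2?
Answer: -252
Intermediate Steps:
j(g) = -63 (j(g) = 9*(-5 - 1*2) = 9*(-5 - 2) = 9*(-7) = -63)
w(G) = ⅓ (w(G) = (4/3)/4 = (4*(⅓))/4 = (¼)*(4/3) = ⅓)
J = -126 (J = 2*(-63) = -126)
V(B, h) = 126 + h (V(B, h) = h - (-126) = h - 1*(-126) = h + 126 = 126 + h)
Z(o) = 7
-36*Z(V(w(1), 3)) = -36*7 = -252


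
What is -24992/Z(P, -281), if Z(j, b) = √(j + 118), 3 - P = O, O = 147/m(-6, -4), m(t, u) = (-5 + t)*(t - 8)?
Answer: -24992*√58102/2641 ≈ -2281.0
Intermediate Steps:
m(t, u) = (-8 + t)*(-5 + t) (m(t, u) = (-5 + t)*(-8 + t) = (-8 + t)*(-5 + t))
O = 21/22 (O = 147/(40 + (-6)² - 13*(-6)) = 147/(40 + 36 + 78) = 147/154 = 147*(1/154) = 21/22 ≈ 0.95455)
P = 45/22 (P = 3 - 1*21/22 = 3 - 21/22 = 45/22 ≈ 2.0455)
Z(j, b) = √(118 + j)
-24992/Z(P, -281) = -24992/√(118 + 45/22) = -24992*√58102/2641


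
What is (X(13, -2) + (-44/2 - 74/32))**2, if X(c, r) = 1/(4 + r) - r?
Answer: 121801/256 ≈ 475.79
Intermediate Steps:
(X(13, -2) + (-44/2 - 74/32))**2 = ((1 - 1*(-2)**2 - 4*(-2))/(4 - 2) + (-44/2 - 74/32))**2 = ((1 - 1*4 + 8)/2 + (-44*1/2 - 74*1/32))**2 = ((1 - 4 + 8)/2 + (-22 - 37/16))**2 = ((1/2)*5 - 389/16)**2 = (5/2 - 389/16)**2 = (-349/16)**2 = 121801/256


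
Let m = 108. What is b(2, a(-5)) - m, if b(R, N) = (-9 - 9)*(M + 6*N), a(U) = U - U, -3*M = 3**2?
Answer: -54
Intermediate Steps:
M = -3 (M = -1/3*3**2 = -1/3*9 = -3)
a(U) = 0
b(R, N) = 54 - 108*N (b(R, N) = (-9 - 9)*(-3 + 6*N) = -18*(-3 + 6*N) = 54 - 108*N)
b(2, a(-5)) - m = (54 - 108*0) - 1*108 = (54 + 0) - 108 = 54 - 108 = -54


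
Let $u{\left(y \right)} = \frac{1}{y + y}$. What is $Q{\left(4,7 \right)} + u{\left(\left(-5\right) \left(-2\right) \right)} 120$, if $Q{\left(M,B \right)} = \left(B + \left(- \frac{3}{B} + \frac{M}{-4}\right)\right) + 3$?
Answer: $\frac{102}{7} \approx 14.571$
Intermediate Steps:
$u{\left(y \right)} = \frac{1}{2 y}$
$Q{\left(M,B \right)} = 3 + B - \frac{3}{B} - \frac{M}{4}$ ($Q{\left(M,B \right)} = \left(B + \left(- \frac{3}{B} + M \left(- \frac{1}{4}\right)\right)\right) + 3 = \left(B - \left(\frac{3}{B} + \frac{M}{4}\right)\right) + 3 = \left(B - \frac{3}{B} - \frac{M}{4}\right) + 3 = 3 + B - \frac{3}{B} - \frac{M}{4}$)
$Q{\left(4,7 \right)} + u{\left(\left(-5\right) \left(-2\right) \right)} 120 = \left(3 + 7 - \frac{3}{7} - 1\right) + \frac{1}{2 \left(\left(-5\right) \left(-2\right)\right)} 120 = \left(3 + 7 - \frac{3}{7} - 1\right) + \frac{1}{2 \cdot 10} \cdot 120 = \left(3 + 7 - \frac{3}{7} - 1\right) + \frac{1}{2} \cdot \frac{1}{10} \cdot 120 = \frac{60}{7} + \frac{1}{20} \cdot 120 = \frac{60}{7} + 6 = \frac{102}{7}$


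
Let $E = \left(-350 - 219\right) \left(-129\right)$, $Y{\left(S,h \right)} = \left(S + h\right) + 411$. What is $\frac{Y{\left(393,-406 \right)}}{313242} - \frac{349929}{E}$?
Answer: $- \frac{18263874370}{3832046007} \approx -4.7661$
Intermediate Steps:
$Y{\left(S,h \right)} = 411 + S + h$
$E = 73401$ ($E = \left(-569\right) \left(-129\right) = 73401$)
$\frac{Y{\left(393,-406 \right)}}{313242} - \frac{349929}{E} = \frac{411 + 393 - 406}{313242} - \frac{349929}{73401} = 398 \cdot \frac{1}{313242} - \frac{116643}{24467} = \frac{199}{156621} - \frac{116643}{24467} = - \frac{18263874370}{3832046007}$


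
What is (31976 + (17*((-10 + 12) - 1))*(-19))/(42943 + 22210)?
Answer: 31653/65153 ≈ 0.48583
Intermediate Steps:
(31976 + (17*((-10 + 12) - 1))*(-19))/(42943 + 22210) = (31976 + (17*(2 - 1))*(-19))/65153 = (31976 + (17*1)*(-19))*(1/65153) = (31976 + 17*(-19))*(1/65153) = (31976 - 323)*(1/65153) = 31653*(1/65153) = 31653/65153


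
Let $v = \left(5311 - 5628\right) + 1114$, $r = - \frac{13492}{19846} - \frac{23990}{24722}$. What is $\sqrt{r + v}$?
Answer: $\frac{30 \sqrt{13295627785179047}}{122658203} \approx 28.202$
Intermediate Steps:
$r = - \frac{202413691}{122658203}$ ($r = \left(-13492\right) \frac{1}{19846} - \frac{11995}{12361} = - \frac{6746}{9923} - \frac{11995}{12361} = - \frac{202413691}{122658203} \approx -1.6502$)
$v = 797$ ($v = \left(5311 - 5628\right) + 1114 = -317 + 1114 = 797$)
$\sqrt{r + v} = \sqrt{- \frac{202413691}{122658203} + 797} = \sqrt{\frac{97556174100}{122658203}} = \frac{30 \sqrt{13295627785179047}}{122658203}$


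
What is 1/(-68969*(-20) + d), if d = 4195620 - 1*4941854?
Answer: 1/633146 ≈ 1.5794e-6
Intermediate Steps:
d = -746234 (d = 4195620 - 4941854 = -746234)
1/(-68969*(-20) + d) = 1/(-68969*(-20) - 746234) = 1/(1379380 - 746234) = 1/633146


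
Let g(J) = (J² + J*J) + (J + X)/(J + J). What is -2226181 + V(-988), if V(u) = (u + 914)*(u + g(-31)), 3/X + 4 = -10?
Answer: -996175067/434 ≈ -2.2953e+6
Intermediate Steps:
X = -3/14 (X = 3/(-4 - 10) = 3/(-14) = 3*(-1/14) = -3/14 ≈ -0.21429)
g(J) = 2*J² + (-3/14 + J)/(2*J) (g(J) = (J² + J*J) + (J - 3/14)/(J + J) = (J² + J²) + (-3/14 + J)/((2*J)) = 2*J² + (-3/14 + J)*(1/(2*J)) = 2*J² + (-3/14 + J)/(2*J))
V(u) = (914 + u)*(1668733/868 + u) (V(u) = (u + 914)*(u + (1/28)*(-3 + 14*(-31) + 56*(-31)³)/(-31)) = (914 + u)*(u + (1/28)*(-1/31)*(-3 - 434 + 56*(-29791))) = (914 + u)*(u + (1/28)*(-1/31)*(-3 - 434 - 1668296)) = (914 + u)*(u + (1/28)*(-1/31)*(-1668733)) = (914 + u)*(u + 1668733/868) = (914 + u)*(1668733/868 + u))
-2226181 + V(-988) = -2226181 + (762610981/434 + (-988)² + (2462085/868)*(-988)) = -2226181 + (762610981/434 + 976144 - 608134995/217) = -2226181 - 30012513/434 = -996175067/434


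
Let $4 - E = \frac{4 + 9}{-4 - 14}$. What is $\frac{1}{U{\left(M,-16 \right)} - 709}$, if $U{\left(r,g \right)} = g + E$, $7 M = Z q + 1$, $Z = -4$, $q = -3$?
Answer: $- \frac{18}{12965} \approx -0.0013884$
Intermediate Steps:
$E = \frac{85}{18}$ ($E = 4 - \frac{4 + 9}{-4 - 14} = 4 - \frac{13}{-18} = 4 - 13 \left(- \frac{1}{18}\right) = 4 - - \frac{13}{18} = 4 + \frac{13}{18} = \frac{85}{18} \approx 4.7222$)
$M = \frac{13}{7}$ ($M = \frac{\left(-4\right) \left(-3\right) + 1}{7} = \frac{12 + 1}{7} = \frac{1}{7} \cdot 13 = \frac{13}{7} \approx 1.8571$)
$U{\left(r,g \right)} = \frac{85}{18} + g$ ($U{\left(r,g \right)} = g + \frac{85}{18} = \frac{85}{18} + g$)
$\frac{1}{U{\left(M,-16 \right)} - 709} = \frac{1}{\left(\frac{85}{18} - 16\right) - 709} = \frac{1}{- \frac{203}{18} - 709} = \frac{1}{- \frac{12965}{18}} = - \frac{18}{12965}$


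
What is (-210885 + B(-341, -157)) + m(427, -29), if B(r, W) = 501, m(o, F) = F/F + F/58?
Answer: -420767/2 ≈ -2.1038e+5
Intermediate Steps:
m(o, F) = 1 + F/58 (m(o, F) = 1 + F*(1/58) = 1 + F/58)
(-210885 + B(-341, -157)) + m(427, -29) = (-210885 + 501) + (1 + (1/58)*(-29)) = -210384 + (1 - ½) = -210384 + ½ = -420767/2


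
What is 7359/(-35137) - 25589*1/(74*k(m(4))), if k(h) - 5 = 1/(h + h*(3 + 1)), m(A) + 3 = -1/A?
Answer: -58617650731/834644298 ≈ -70.231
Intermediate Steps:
m(A) = -3 - 1/A
k(h) = 5 + 1/(5*h) (k(h) = 5 + 1/(h + h*(3 + 1)) = 5 + 1/(h + h*4) = 5 + 1/(h + 4*h) = 5 + 1/(5*h))
7359/(-35137) - 25589*1/(74*k(m(4))) = 7359/(-35137) - 25589*1/(74*(5 + 1/(5*(-3 - 1/4)))) = 7359*(-1/35137) - 25589*1/(74*(5 + 1/(5*(-3 - 1*¼)))) = -7359/35137 - 25589*1/(74*(5 + 1/(5*(-3 - ¼)))) = -7359/35137 - 25589*1/(74*(5 + 1/(5*(-13/4)))) = -7359/35137 - 25589*1/(74*(5 + (⅕)*(-4/13))) = -7359/35137 - 25589*1/(74*(5 - 4/65)) = -7359/35137 - 25589/((321/65)*74) = -7359/35137 - 25589/23754/65 = -7359/35137 - 25589*65/23754 = -7359/35137 - 1663285/23754 = -58617650731/834644298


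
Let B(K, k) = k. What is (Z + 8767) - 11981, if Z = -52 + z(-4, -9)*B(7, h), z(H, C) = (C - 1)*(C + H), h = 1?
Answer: -3136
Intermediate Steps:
z(H, C) = (-1 + C)*(C + H)
Z = 78 (Z = -52 + ((-9)² - 1*(-9) - 1*(-4) - 9*(-4))*1 = -52 + (81 + 9 + 4 + 36)*1 = -52 + 130*1 = -52 + 130 = 78)
(Z + 8767) - 11981 = (78 + 8767) - 11981 = 8845 - 11981 = -3136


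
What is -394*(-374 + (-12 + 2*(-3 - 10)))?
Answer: 162328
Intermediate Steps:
-394*(-374 + (-12 + 2*(-3 - 10))) = -394*(-374 + (-12 + 2*(-13))) = -394*(-374 + (-12 - 26)) = -394*(-374 - 38) = -394*(-412) = 162328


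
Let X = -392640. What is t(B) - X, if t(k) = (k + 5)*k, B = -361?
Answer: 521156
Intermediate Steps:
t(k) = k*(5 + k) (t(k) = (5 + k)*k = k*(5 + k))
t(B) - X = -361*(5 - 361) - 1*(-392640) = -361*(-356) + 392640 = 128516 + 392640 = 521156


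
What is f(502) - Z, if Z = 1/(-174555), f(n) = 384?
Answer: 67029121/174555 ≈ 384.00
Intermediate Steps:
Z = -1/174555 ≈ -5.7289e-6
f(502) - Z = 384 - 1*(-1/174555) = 384 + 1/174555 = 67029121/174555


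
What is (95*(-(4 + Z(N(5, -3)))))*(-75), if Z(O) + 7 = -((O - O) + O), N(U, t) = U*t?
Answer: 85500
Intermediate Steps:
Z(O) = -7 - O (Z(O) = -7 - ((O - O) + O) = -7 - (0 + O) = -7 - O)
(95*(-(4 + Z(N(5, -3)))))*(-75) = (95*(-(4 + (-7 - 5*(-3)))))*(-75) = (95*(-(4 + (-7 - 1*(-15)))))*(-75) = (95*(-(4 + (-7 + 15))))*(-75) = (95*(-(4 + 8)))*(-75) = (95*(-1*12))*(-75) = (95*(-12))*(-75) = -1140*(-75) = 85500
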